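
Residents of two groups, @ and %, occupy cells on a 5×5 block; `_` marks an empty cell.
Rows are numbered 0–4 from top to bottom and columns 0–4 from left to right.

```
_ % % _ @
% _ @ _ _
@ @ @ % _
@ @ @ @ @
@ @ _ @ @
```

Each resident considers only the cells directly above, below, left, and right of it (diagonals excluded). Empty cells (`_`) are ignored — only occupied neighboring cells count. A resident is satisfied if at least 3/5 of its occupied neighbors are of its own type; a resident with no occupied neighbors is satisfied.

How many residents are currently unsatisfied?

4

Row 0: (0,1)% 1/1 ok · (0,2)% 1/2 unhappy · (0,4)@ 0/0 ok
Row 1: (1,0)% 0/1 unhappy · (1,2)@ 1/2 unhappy
Row 2: (2,0)@ 2/3 ok · (2,1)@ 3/3 ok · (2,2)@ 3/4 ok · (2,3)% 0/2 unhappy
Row 3: (3,0)@ 3/3 ok · (3,1)@ 4/4 ok · (3,2)@ 3/3 ok · (3,3)@ 3/4 ok · (3,4)@ 2/2 ok
Row 4: (4,0)@ 2/2 ok · (4,1)@ 2/2 ok · (4,3)@ 2/2 ok · (4,4)@ 2/2 ok
Unsatisfied: (0,2), (1,0), (1,2), (2,3) — 4 in total.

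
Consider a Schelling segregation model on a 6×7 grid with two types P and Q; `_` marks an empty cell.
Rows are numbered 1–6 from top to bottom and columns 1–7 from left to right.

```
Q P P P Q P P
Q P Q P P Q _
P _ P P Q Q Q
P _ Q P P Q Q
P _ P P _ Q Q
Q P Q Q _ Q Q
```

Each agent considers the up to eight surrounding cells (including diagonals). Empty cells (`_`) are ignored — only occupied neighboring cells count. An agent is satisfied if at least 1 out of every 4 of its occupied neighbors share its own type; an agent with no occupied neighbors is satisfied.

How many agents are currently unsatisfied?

Row 1: (1,1)Q 1/3 satisfied · (1,2)P 2/5 satisfied · (1,3)P 4/5 satisfied · (1,4)P 3/5 satisfied · (1,5)Q 1/5 not · (1,6)P 2/4 satisfied · (1,7)P 1/2 satisfied
Row 2: (2,1)Q 1/4 satisfied · (2,2)P 4/7 satisfied · (2,3)Q 0/7 not · (2,4)P 5/8 satisfied · (2,5)P 4/8 satisfied · (2,6)Q 4/7 satisfied
Row 3: (3,1)P 2/3 satisfied · (3,3)P 4/6 satisfied · (3,4)P 5/8 satisfied · (3,5)Q 3/8 satisfied · (3,6)Q 5/7 satisfied · (3,7)Q 4/4 satisfied
Row 4: (4,1)P 2/2 satisfied · (4,3)Q 0/5 not · (4,4)P 5/7 satisfied · (4,5)P 3/7 satisfied · (4,6)Q 6/7 satisfied · (4,7)Q 5/5 satisfied
Row 5: (5,1)P 2/3 satisfied · (5,3)P 3/6 satisfied · (5,4)P 3/6 satisfied · (5,6)Q 5/6 satisfied · (5,7)Q 5/5 satisfied
Row 6: (6,1)Q 0/2 not · (6,2)P 2/4 satisfied · (6,3)Q 1/4 satisfied · (6,4)Q 1/3 satisfied · (6,6)Q 3/3 satisfied · (6,7)Q 3/3 satisfied
Unsatisfied: (1,5), (2,3), (4,3), (6,1) — 4 in total.

4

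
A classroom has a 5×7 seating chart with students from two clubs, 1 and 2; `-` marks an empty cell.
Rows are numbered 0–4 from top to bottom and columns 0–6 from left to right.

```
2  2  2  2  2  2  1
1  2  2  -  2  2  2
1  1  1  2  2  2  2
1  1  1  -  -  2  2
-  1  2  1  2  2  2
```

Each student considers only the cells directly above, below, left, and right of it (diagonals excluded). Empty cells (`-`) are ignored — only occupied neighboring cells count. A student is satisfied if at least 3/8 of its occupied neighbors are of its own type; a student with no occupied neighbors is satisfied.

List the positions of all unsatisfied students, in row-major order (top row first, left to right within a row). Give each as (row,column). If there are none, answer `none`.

Row 0: (0,0)2 1/2 ✓ · (0,1)2 3/3 ✓ · (0,2)2 3/3 ✓ · (0,3)2 2/2 ✓ · (0,4)2 3/3 ✓ · (0,5)2 2/3 ✓ · (0,6)1 0/2 ✗
Row 1: (1,0)1 1/3 ✗ · (1,1)2 2/4 ✓ · (1,2)2 2/3 ✓ · (1,4)2 3/3 ✓ · (1,5)2 4/4 ✓ · (1,6)2 2/3 ✓
Row 2: (2,0)1 3/3 ✓ · (2,1)1 3/4 ✓ · (2,2)1 2/4 ✓ · (2,3)2 1/2 ✓ · (2,4)2 3/3 ✓ · (2,5)2 4/4 ✓ · (2,6)2 3/3 ✓
Row 3: (3,0)1 2/2 ✓ · (3,1)1 4/4 ✓ · (3,2)1 2/3 ✓ · (3,5)2 3/3 ✓ · (3,6)2 3/3 ✓
Row 4: (4,1)1 1/2 ✓ · (4,2)2 0/3 ✗ · (4,3)1 0/2 ✗ · (4,4)2 1/2 ✓ · (4,5)2 3/3 ✓ · (4,6)2 2/2 ✓

(0,6), (1,0), (4,2), (4,3)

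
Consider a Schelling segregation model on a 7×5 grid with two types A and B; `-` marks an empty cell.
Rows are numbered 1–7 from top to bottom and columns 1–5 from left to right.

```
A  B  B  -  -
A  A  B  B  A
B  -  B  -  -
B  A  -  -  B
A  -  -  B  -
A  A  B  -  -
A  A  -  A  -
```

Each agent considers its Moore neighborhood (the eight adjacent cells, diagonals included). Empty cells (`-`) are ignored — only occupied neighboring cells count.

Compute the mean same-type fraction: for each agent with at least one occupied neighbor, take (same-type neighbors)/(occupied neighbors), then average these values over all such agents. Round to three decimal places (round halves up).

Row 1: (1,1)A 2/3 · (1,2)B 2/5 · (1,3)B 3/4
Row 2: (2,1)A 2/4 · (2,2)A 2/7 · (2,3)B 4/5 · (2,4)B 3/4 · (2,5)A 0/1
Row 3: (3,1)B 1/4 · (3,3)B 2/4
Row 4: (4,1)B 1/3 · (4,2)A 1/4 · (4,5)B 1/1
Row 5: (5,1)A 3/4 · (5,4)B 2/2
Row 6: (6,1)A 4/4 · (6,2)A 4/5 · (6,3)B 1/4
Row 7: (7,1)A 3/3 · (7,2)A 3/4 · (7,4)A 0/1
Sum over 21 agents: 2/3 + 2/5 + 3/4 + 2/4 + 2/7 + 4/5 + 3/4 + 0/1 + 1/4 + 2/4 + 1/3 + 1/4 + 1/1 + 3/4 + 2/2 + 4/4 + 4/5 + 1/4 + 3/3 + 3/4 + 0/1 = 337/28; mean = 337/28 ÷ 21 = 337/588 = 0.573129… → 0.573.

0.573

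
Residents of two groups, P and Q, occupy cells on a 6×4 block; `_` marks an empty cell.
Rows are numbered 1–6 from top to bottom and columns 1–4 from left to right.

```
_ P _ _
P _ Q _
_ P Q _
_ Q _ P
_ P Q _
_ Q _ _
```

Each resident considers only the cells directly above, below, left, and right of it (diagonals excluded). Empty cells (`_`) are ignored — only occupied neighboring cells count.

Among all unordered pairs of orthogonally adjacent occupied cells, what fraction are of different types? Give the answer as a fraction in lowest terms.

5/6

Scan each occupied cell's neighbors to the right and below so each pair is counted once.
Row 2: Q(2,3)–Q(3,3)=  → 0/1 unlike.
Row 3: P(3,2)–Q(3,3)≠ P(3,2)–Q(4,2)≠  → 2/2 unlike.
Row 4: Q(4,2)–P(5,2)≠  → 1/1 unlike.
Row 5: P(5,2)–Q(5,3)≠ P(5,2)–Q(6,2)≠  → 2/2 unlike.
Total adjacent occupied pairs: 6; unlike-type pairs: 5.
5/6 is already in lowest terms.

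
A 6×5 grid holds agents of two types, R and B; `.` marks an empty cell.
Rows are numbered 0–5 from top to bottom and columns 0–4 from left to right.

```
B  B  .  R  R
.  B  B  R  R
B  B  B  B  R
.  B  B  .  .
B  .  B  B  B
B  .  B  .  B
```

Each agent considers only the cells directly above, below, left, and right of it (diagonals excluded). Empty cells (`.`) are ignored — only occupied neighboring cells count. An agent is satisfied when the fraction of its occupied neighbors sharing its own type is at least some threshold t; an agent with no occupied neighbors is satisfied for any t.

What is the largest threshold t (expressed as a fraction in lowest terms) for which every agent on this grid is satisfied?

1/3

(0,0)B 1/1
(0,1)B 2/2
(0,3)R 2/2
(0,4)R 2/2
(1,1)B 3/3
(1,2)B 2/3
(1,3)R 2/4
(1,4)R 3/3
(2,0)B 1/1
(2,1)B 4/4
(2,2)B 4/4
(2,3)B 1/3
(2,4)R 1/2
(3,1)B 2/2
(3,2)B 3/3
(4,0)B 1/1
(4,2)B 3/3
(4,3)B 2/2
(4,4)B 2/2
(5,0)B 1/1
(5,2)B 1/1
(5,4)B 1/1
The smallest same-type fraction is 1/3 at (2,3), which reduces to 1/3. Any threshold above that leaves this agent unsatisfied.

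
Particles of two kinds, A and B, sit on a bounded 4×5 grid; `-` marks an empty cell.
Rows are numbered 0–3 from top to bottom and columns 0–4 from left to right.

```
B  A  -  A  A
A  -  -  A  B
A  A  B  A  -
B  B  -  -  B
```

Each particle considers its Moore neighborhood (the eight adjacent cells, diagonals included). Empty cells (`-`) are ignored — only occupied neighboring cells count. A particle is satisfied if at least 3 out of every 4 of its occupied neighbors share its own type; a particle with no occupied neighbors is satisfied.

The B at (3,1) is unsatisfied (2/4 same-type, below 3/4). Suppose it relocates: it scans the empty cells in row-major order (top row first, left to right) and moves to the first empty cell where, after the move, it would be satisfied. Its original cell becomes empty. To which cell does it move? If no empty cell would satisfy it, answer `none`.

none

Vacating (3,1). Empty cells in order:
  (0,2): 0/3 same-type → still unsatisfied.
  (1,1): 2/6 same-type → still unsatisfied.
  (1,2): 1/6 same-type → still unsatisfied.
  (2,4): 2/4 same-type → still unsatisfied.
  (3,2): 1/3 same-type → still unsatisfied.
  (3,3): 2/3 same-type → still unsatisfied.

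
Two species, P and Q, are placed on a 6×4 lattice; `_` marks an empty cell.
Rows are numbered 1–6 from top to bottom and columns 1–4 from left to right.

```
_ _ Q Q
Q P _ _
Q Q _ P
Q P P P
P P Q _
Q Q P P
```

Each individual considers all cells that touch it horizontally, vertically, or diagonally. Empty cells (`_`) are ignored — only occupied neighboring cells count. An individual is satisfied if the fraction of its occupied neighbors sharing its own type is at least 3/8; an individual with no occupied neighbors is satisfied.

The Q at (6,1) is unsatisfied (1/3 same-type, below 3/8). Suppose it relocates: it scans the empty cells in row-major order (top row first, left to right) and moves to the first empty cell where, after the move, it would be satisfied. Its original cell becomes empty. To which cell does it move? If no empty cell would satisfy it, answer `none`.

(1,1)

Vacating (6,1). Empty cells in order:
  (1,1): 1/2 same-type → satisfied — stop here.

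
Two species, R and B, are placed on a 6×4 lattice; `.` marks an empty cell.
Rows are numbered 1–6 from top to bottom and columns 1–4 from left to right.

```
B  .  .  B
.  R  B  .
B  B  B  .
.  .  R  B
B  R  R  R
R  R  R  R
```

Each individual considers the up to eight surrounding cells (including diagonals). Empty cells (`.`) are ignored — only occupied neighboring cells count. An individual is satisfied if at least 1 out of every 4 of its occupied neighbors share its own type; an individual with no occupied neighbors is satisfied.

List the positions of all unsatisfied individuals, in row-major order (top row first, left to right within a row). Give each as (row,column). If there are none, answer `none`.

Row 1: (1,1)B 0/1 ✗ · (1,4)B 1/1 ✓
Row 2: (2,2)R 0/5 ✗ · (2,3)B 3/4 ✓
Row 3: (3,1)B 1/2 ✓ · (3,2)B 3/5 ✓ · (3,3)B 3/5 ✓
Row 4: (4,3)R 3/6 ✓ · (4,4)B 1/4 ✓
Row 5: (5,1)B 0/3 ✗ · (5,2)R 5/6 ✓ · (5,3)R 6/7 ✓ · (5,4)R 4/5 ✓
Row 6: (6,1)R 2/3 ✓ · (6,2)R 4/5 ✓ · (6,3)R 5/5 ✓ · (6,4)R 3/3 ✓

(1,1), (2,2), (5,1)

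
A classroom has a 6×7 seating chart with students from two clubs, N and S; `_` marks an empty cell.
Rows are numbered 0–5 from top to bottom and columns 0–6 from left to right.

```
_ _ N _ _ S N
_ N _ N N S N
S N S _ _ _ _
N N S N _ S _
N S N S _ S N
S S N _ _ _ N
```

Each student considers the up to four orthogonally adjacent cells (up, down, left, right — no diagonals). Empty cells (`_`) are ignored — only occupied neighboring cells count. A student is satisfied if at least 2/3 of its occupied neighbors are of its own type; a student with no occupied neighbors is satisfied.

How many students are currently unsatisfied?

19

Row 0: (0,2)N 0/0 ok · (0,5)S 1/2 unhappy · (0,6)N 1/2 unhappy
Row 1: (1,1)N 1/1 ok · (1,3)N 1/1 ok · (1,4)N 1/2 unhappy · (1,5)S 1/3 unhappy · (1,6)N 1/2 unhappy
Row 2: (2,0)S 0/2 unhappy · (2,1)N 2/4 unhappy · (2,2)S 1/2 unhappy
Row 3: (3,0)N 2/3 ok · (3,1)N 2/4 unhappy · (3,2)S 1/4 unhappy · (3,3)N 0/2 unhappy · (3,5)S 1/1 ok
Row 4: (4,0)N 1/3 unhappy · (4,1)S 1/4 unhappy · (4,2)N 1/4 unhappy · (4,3)S 0/2 unhappy · (4,5)S 1/2 unhappy · (4,6)N 1/2 unhappy
Row 5: (5,0)S 1/2 unhappy · (5,1)S 2/3 ok · (5,2)N 1/2 unhappy · (5,6)N 1/1 ok
Unsatisfied: (0,5), (0,6), (1,4), (1,5), (1,6), (2,0), (2,1), (2,2), (3,1), (3,2), (3,3), (4,0), (4,1), (4,2), (4,3), (4,5), (4,6), (5,0), (5,2) — 19 in total.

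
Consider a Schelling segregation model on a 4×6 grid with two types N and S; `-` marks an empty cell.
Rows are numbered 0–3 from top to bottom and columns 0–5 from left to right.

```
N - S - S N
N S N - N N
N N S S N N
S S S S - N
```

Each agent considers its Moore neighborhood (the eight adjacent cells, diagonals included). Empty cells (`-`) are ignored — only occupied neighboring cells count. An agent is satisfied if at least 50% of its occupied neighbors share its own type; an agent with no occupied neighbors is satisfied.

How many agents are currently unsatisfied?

6

Row 0: (0,0)N 1/2 ✓ · (0,2)S 1/2 ✓ · (0,4)S 0/3 ✗ · (0,5)N 2/3 ✓
Row 1: (1,0)N 3/4 ✓ · (1,1)S 2/7 ✗ · (1,2)N 1/5 ✗ · (1,4)N 4/6 ✓ · (1,5)N 4/5 ✓
Row 2: (2,0)N 2/5 ✗ · (2,1)N 3/8 ✗ · (2,2)S 5/7 ✓ · (2,3)S 3/6 ✓ · (2,4)N 4/6 ✓ · (2,5)N 4/4 ✓
Row 3: (3,0)S 1/3 ✗ · (3,1)S 3/5 ✓ · (3,2)S 4/5 ✓ · (3,3)S 3/4 ✓ · (3,5)N 2/2 ✓
Unsatisfied: (0,4), (1,1), (1,2), (2,0), (2,1), (3,0) — 6 in total.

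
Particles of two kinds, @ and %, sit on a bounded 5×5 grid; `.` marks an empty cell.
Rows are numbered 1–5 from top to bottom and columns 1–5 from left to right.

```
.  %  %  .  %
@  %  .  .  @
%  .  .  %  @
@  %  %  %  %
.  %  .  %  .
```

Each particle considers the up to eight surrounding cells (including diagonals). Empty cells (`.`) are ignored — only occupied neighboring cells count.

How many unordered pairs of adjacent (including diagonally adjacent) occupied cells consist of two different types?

11

Scan each occupied cell's neighbors to the right and below (and the two forward diagonals) so each pair is counted once.
From row 1: 2 unlike of 5 pairs (running 2/5).
From row 2: 3 unlike of 5 pairs (running 5/10).
From row 3: 4 unlike of 8 pairs (running 9/18).
From row 4: 2 unlike of 10 pairs (running 11/28).
Total adjacent occupied pairs: 28; unlike-type pairs: 11.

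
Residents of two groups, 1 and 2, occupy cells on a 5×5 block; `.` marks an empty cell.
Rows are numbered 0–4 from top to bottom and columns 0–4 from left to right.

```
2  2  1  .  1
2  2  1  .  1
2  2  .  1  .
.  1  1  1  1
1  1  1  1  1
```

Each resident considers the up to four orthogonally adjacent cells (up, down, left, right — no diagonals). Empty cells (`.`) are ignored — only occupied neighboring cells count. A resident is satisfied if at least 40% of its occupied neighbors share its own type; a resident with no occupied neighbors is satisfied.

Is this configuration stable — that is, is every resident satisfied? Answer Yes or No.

Yes

(0,0)2 2/2 ✓
(0,1)2 2/3 ✓
(0,2)1 1/2 ✓
(0,4)1 1/1 ✓
(1,0)2 3/3 ✓
(1,1)2 3/4 ✓
(1,2)1 1/2 ✓
(1,4)1 1/1 ✓
(2,0)2 2/2 ✓
(2,1)2 2/3 ✓
(2,3)1 1/1 ✓
(3,1)1 2/3 ✓
(3,2)1 3/3 ✓
(3,3)1 4/4 ✓
(3,4)1 2/2 ✓
(4,0)1 1/1 ✓
(4,1)1 3/3 ✓
(4,2)1 3/3 ✓
(4,3)1 3/3 ✓
(4,4)1 2/2 ✓
All meet the threshold, so the configuration is stable.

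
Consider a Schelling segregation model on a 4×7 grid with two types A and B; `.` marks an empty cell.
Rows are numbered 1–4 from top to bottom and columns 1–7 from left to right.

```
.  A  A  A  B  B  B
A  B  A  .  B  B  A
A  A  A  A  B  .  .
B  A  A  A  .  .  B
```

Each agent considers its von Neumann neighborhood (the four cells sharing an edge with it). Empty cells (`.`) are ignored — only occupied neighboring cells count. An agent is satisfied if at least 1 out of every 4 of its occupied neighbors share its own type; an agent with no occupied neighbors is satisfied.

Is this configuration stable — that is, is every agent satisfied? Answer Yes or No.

No

Row 1: (1,2)A 1/2 satisfied · (1,3)A 3/3 satisfied · (1,4)A 1/2 satisfied · (1,5)B 2/3 satisfied · (1,6)B 3/3 satisfied · (1,7)B 1/2 satisfied
Row 2: (2,1)A 1/2 satisfied · (2,2)B 0/4 not · (2,3)A 2/3 satisfied · (2,5)B 3/3 satisfied · (2,6)B 2/3 satisfied · (2,7)A 0/2 not
Row 3: (3,1)A 2/3 satisfied · (3,2)A 3/4 satisfied · (3,3)A 4/4 satisfied · (3,4)A 2/3 satisfied · (3,5)B 1/2 satisfied
Row 4: (4,1)B 0/2 not · (4,2)A 2/3 satisfied · (4,3)A 3/3 satisfied · (4,4)A 2/2 satisfied · (4,7)B 0/0 satisfied
For instance (2,2) has only 0/4 same-type neighbors, below 1/4.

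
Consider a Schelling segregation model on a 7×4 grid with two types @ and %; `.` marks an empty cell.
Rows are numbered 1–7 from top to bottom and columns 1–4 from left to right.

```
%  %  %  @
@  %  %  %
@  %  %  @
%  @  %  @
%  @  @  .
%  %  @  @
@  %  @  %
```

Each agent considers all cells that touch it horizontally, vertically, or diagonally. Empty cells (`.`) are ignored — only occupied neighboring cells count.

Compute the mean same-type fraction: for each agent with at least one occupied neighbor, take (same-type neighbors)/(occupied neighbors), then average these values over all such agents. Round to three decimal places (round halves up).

0.473

(1,1)% 2/3
(1,2)% 4/5
(1,3)% 4/5
(1,4)@ 0/3
(2,1)@ 1/5
(2,2)% 6/8
(2,3)% 6/8
(2,4)% 3/5
(3,1)@ 2/5
(3,2)% 5/8
(3,3)% 5/8
(3,4)@ 1/5
(4,1)% 2/5
(4,2)@ 3/8
(4,3)% 2/7
(4,4)@ 2/4
(5,1)% 3/5
(5,2)@ 3/8
(5,3)@ 5/7
(6,1)% 3/5
(6,2)% 3/8
(6,3)@ 4/7
(6,4)@ 3/4
(7,1)@ 0/3
(7,2)% 2/5
(7,3)@ 2/5
(7,4)% 0/3
Sum over 27 agents: 2/3 + 4/5 + 4/5 + 0/3 + 1/5 + 6/8 + 6/8 + 3/5 + 2/5 + 5/8 + 5/8 + 1/5 + 2/5 + 3/8 + 2/7 + 2/4 + 3/5 + 3/8 + 5/7 + 3/5 + 3/8 + 4/7 + 3/4 + 0/3 + 2/5 + 2/5 + 0/3 = 10721/840; mean = 10721/840 ÷ 27 = 10721/22680 = 0.472707… → 0.473.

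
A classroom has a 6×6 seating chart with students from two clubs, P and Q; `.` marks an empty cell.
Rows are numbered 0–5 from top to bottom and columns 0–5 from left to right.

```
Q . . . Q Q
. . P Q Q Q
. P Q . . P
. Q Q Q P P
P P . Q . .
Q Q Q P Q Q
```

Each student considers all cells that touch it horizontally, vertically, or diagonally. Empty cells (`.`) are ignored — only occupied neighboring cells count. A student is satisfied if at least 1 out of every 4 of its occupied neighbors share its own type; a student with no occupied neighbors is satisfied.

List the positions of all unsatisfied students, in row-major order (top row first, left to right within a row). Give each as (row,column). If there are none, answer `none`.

(4,1), (5,3)

Row 0: (0,0)Q 0/0 ✓ · (0,4)Q 4/4 ✓ · (0,5)Q 3/3 ✓
Row 1: (1,2)P 1/3 ✓ · (1,3)Q 3/4 ✓ · (1,4)Q 4/5 ✓ · (1,5)Q 3/4 ✓
Row 2: (2,1)P 1/4 ✓ · (2,2)Q 4/6 ✓ · (2,5)P 2/4 ✓
Row 3: (3,1)Q 2/5 ✓ · (3,2)Q 4/6 ✓ · (3,3)Q 3/4 ✓ · (3,4)P 2/4 ✓ · (3,5)P 2/2 ✓
Row 4: (4,0)P 1/4 ✓ · (4,1)P 1/6 ✗ · (4,3)Q 4/6 ✓
Row 5: (5,0)Q 1/3 ✓ · (5,1)Q 2/4 ✓ · (5,2)Q 2/4 ✓ · (5,3)P 0/3 ✗ · (5,4)Q 2/3 ✓ · (5,5)Q 1/1 ✓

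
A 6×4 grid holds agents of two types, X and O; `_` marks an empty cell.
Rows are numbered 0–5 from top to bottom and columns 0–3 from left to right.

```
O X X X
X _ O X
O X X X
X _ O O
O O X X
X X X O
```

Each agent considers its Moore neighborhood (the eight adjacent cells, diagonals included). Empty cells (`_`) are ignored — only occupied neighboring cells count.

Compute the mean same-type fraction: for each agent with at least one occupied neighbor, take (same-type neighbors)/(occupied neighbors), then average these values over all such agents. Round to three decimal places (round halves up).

0.375

(0,0)O 0/2
(0,1)X 2/4
(0,2)X 3/4
(0,3)X 2/3
(1,0)X 2/4
(1,2)O 0/7
(1,3)X 4/5
(2,0)O 0/3
(2,1)X 3/6
(2,2)X 3/6
(2,3)X 2/5
(3,0)X 1/4
(3,2)O 2/7
(3,3)O 1/5
(4,0)O 1/4
(4,1)O 2/7
(4,2)X 3/7
(4,3)X 2/5
(5,0)X 1/3
(5,1)X 3/5
(5,2)X 3/5
(5,3)O 0/3
Sum over 22 agents: 0/2 + 2/4 + 3/4 + 2/3 + 2/4 + 0/7 + 4/5 + 0/3 + 3/6 + 3/6 + 2/5 + 1/4 + 2/7 + 1/5 + 1/4 + 2/7 + 3/7 + 2/5 + 1/3 + 3/5 + 3/5 + 0/3 = 33/4; mean = 33/4 ÷ 22 = 3/8 = 0.375 → 0.375.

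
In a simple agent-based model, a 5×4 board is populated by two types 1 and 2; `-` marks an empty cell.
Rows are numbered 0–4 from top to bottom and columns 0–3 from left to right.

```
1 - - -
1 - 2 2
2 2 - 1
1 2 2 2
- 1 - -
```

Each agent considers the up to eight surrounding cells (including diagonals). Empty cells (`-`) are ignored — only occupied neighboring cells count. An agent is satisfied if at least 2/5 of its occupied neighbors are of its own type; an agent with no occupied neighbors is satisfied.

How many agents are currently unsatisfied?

(0,0)1 1/1 satisfied
(1,0)1 1/3 not
(1,2)2 2/3 satisfied
(1,3)2 1/2 satisfied
(2,0)2 2/4 satisfied
(2,1)2 4/6 satisfied
(2,3)1 0/4 not
(3,0)1 1/4 not
(3,1)2 3/5 satisfied
(3,2)2 3/5 satisfied
(3,3)2 1/2 satisfied
(4,1)1 1/3 not
Unsatisfied: (1,0), (2,3), (3,0), (4,1) — 4 in total.

4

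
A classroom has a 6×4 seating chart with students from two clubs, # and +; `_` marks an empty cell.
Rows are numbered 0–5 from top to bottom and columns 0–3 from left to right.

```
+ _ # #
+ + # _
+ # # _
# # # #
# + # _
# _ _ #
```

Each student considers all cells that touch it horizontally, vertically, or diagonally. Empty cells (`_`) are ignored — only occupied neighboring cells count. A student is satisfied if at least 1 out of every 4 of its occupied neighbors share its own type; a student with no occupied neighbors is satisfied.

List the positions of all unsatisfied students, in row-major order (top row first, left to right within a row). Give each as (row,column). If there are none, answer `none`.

(4,1)

Row 0: (0,0)+ 2/2 ok · (0,2)# 2/3 ok · (0,3)# 2/2 ok
Row 1: (1,0)+ 3/4 ok · (1,1)+ 3/7 ok · (1,2)# 4/5 ok
Row 2: (2,0)+ 2/5 ok · (2,1)# 5/8 ok · (2,2)# 5/6 ok
Row 3: (3,0)# 3/5 ok · (3,1)# 6/8 ok · (3,2)# 5/6 ok · (3,3)# 3/3 ok
Row 4: (4,0)# 3/4 ok · (4,1)+ 0/6 unhappy · (4,2)# 4/5 ok
Row 5: (5,0)# 1/2 ok · (5,3)# 1/1 ok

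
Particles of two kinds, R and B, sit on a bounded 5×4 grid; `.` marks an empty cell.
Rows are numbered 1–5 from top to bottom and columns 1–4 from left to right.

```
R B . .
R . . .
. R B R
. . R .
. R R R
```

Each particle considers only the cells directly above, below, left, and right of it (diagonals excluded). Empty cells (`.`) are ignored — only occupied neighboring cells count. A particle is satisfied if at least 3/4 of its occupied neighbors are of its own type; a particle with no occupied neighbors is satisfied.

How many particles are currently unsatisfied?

(1,1)R 1/2 ✗
(1,2)B 0/1 ✗
(2,1)R 1/1 ✓
(3,2)R 0/1 ✗
(3,3)B 0/3 ✗
(3,4)R 0/1 ✗
(4,3)R 1/2 ✗
(5,2)R 1/1 ✓
(5,3)R 3/3 ✓
(5,4)R 1/1 ✓
Unsatisfied: (1,1), (1,2), (3,2), (3,3), (3,4), (4,3) — 6 in total.

6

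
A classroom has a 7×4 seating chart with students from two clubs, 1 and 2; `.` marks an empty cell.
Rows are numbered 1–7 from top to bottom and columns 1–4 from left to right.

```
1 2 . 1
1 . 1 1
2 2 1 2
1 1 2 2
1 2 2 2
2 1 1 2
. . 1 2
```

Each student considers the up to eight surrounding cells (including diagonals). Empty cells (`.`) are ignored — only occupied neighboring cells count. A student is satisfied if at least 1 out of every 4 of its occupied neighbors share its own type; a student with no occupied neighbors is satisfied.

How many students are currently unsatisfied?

Row 1: (1,1)1 1/2 ok · (1,2)2 0/3 unhappy · (1,4)1 2/2 ok
Row 2: (2,1)1 1/4 ok · (2,3)1 3/6 ok · (2,4)1 3/4 ok
Row 3: (3,1)2 1/4 ok · (3,2)2 2/7 ok · (3,3)1 3/7 ok · (3,4)2 2/5 ok
Row 4: (4,1)1 2/5 ok · (4,2)1 3/8 ok · (4,3)2 6/8 ok · (4,4)2 4/5 ok
Row 5: (5,1)1 3/5 ok · (5,2)2 3/8 ok · (5,3)2 5/8 ok · (5,4)2 4/5 ok
Row 6: (6,1)2 1/3 ok · (6,2)1 3/6 ok · (6,3)1 2/7 ok · (6,4)2 3/5 ok
Row 7: (7,3)1 2/4 ok · (7,4)2 1/3 ok
Unsatisfied: (1,2) — 1 in total.

1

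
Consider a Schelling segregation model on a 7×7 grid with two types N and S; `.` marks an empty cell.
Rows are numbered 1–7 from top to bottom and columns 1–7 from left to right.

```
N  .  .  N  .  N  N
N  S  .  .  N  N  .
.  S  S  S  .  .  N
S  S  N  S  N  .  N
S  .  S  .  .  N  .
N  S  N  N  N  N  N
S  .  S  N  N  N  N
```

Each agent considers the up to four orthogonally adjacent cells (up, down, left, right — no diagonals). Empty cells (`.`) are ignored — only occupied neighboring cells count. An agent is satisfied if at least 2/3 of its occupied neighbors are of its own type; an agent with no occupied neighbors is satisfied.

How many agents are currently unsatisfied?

Row 1: (1,1)N 1/1 satisfied · (1,4)N 0/0 satisfied · (1,6)N 2/2 satisfied · (1,7)N 1/1 satisfied
Row 2: (2,1)N 1/2 not · (2,2)S 1/2 not · (2,5)N 1/1 satisfied · (2,6)N 2/2 satisfied
Row 3: (3,2)S 3/3 satisfied · (3,3)S 2/3 satisfied · (3,4)S 2/2 satisfied · (3,7)N 1/1 satisfied
Row 4: (4,1)S 2/2 satisfied · (4,2)S 2/3 satisfied · (4,3)N 0/4 not · (4,4)S 1/3 not · (4,5)N 0/1 not · (4,7)N 1/1 satisfied
Row 5: (5,1)S 1/2 not · (5,3)S 0/2 not · (5,6)N 1/1 satisfied
Row 6: (6,1)N 0/3 not · (6,2)S 0/2 not · (6,3)N 1/4 not · (6,4)N 3/3 satisfied · (6,5)N 3/3 satisfied · (6,6)N 4/4 satisfied · (6,7)N 2/2 satisfied
Row 7: (7,1)S 0/1 not · (7,3)S 0/2 not · (7,4)N 2/3 satisfied · (7,5)N 3/3 satisfied · (7,6)N 3/3 satisfied · (7,7)N 2/2 satisfied
Unsatisfied: (2,1), (2,2), (4,3), (4,4), (4,5), (5,1), (5,3), (6,1), (6,2), (6,3), (7,1), (7,3) — 12 in total.

12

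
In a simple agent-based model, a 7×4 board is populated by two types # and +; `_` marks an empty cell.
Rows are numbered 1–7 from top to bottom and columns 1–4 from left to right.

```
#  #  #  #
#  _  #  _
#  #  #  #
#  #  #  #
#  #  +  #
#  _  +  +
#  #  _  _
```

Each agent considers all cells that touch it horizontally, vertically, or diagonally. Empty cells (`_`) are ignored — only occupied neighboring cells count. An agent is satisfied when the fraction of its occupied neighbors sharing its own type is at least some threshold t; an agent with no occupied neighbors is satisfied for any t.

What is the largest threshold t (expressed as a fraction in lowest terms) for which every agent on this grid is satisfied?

(1,1)# 2/2
(1,2)# 4/4
(1,3)# 3/3
(1,4)# 2/2
(2,1)# 4/4
(2,3)# 6/6
(3,1)# 4/4
(3,2)# 7/7
(3,3)# 6/6
(3,4)# 4/4
(4,1)# 5/5
(4,2)# 7/8
(4,3)# 7/8
(4,4)# 4/5
(5,1)# 4/4
(5,2)# 5/7
(5,3)+ 2/7
(5,4)# 2/5
(6,1)# 4/4
(6,3)+ 2/5
(6,4)+ 2/3
(7,1)# 2/2
(7,2)# 2/3
The smallest same-type fraction is 2/7 at (5,3), which reduces to 2/7. Any threshold above that leaves this agent unsatisfied.

2/7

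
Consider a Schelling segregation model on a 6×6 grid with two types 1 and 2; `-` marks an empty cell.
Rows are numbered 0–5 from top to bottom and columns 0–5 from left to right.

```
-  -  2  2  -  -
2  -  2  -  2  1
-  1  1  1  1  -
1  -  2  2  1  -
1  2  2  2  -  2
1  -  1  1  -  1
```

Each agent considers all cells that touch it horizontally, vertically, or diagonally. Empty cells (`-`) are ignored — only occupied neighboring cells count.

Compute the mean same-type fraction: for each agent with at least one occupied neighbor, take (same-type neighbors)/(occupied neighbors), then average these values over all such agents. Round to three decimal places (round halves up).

0.448

(0,2)2 2/2
(0,3)2 3/3
(1,0)2 0/1
(1,2)2 2/5
(1,4)2 1/4
(1,5)1 1/2
(2,1)1 2/5
(2,2)1 2/5
(2,3)1 3/7
(2,4)1 3/5
(3,0)1 2/3
(3,2)2 4/7
(3,3)2 3/7
(3,4)1 2/5
(4,0)1 2/3
(4,1)2 2/6
(4,2)2 4/6
(4,3)2 3/6
(4,5)2 0/2
(5,0)1 1/2
(5,2)1 1/4
(5,3)1 1/3
(5,5)1 0/1
Sum over 23 agents: 2/2 + 3/3 + 0/1 + 2/5 + 1/4 + 1/2 + 2/5 + 2/5 + 3/7 + 3/5 + 2/3 + 4/7 + 3/7 + 2/5 + 2/3 + 2/6 + 4/6 + 3/6 + 0/2 + 1/2 + 1/4 + 1/3 + 0/1 = 1081/105; mean = 1081/105 ÷ 23 = 47/105 = 0.447619… → 0.448.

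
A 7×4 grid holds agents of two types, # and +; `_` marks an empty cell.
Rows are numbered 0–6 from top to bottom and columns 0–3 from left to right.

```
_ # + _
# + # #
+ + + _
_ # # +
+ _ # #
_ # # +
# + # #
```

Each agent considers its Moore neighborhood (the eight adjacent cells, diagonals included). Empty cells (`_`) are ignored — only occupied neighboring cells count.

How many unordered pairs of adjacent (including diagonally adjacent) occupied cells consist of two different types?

Scan each occupied cell's neighbors to the right and below (and the two forward diagonals) so each pair is counted once.
Row 0: #(0,1)–+(0,2)≠ #(0,1)–+(1,1)≠ #(0,1)–#(1,2)= #(0,1)–#(1,0)= +(0,2)–#(1,2)≠ +(0,2)–#(1,3)≠ +(0,2)–+(1,1)=  → 4/7 unlike.
Row 1: #(1,0)–+(1,1)≠ #(1,0)–+(2,0)≠ #(1,0)–+(2,1)≠ +(1,1)–#(1,2)≠ +(1,1)–+(2,1)= +(1,1)–+(2,2)= +(1,1)–+(2,0)= #(1,2)–#(1,3)= #(1,2)–+(2,2)≠ #(1,2)–+(2,1)≠ #(1,3)–+(2,2)≠  → 7/11 unlike.
Row 2: +(2,0)–+(2,1)= +(2,0)–#(3,1)≠ +(2,1)–+(2,2)= +(2,1)–#(3,1)≠ +(2,1)–#(3,2)≠ +(2,2)–#(3,2)≠ +(2,2)–+(3,3)= +(2,2)–#(3,1)≠  → 5/8 unlike.
Row 3: #(3,1)–#(3,2)= #(3,1)–#(4,2)= #(3,1)–+(4,0)≠ #(3,2)–+(3,3)≠ #(3,2)–#(4,2)= #(3,2)–#(4,3)= +(3,3)–#(4,3)≠ +(3,3)–#(4,2)≠  → 4/8 unlike.
Row 4: +(4,0)–#(5,1)≠ #(4,2)–#(4,3)= #(4,2)–#(5,2)= #(4,2)–+(5,3)≠ #(4,2)–#(5,1)= #(4,3)–+(5,3)≠ #(4,3)–#(5,2)=  → 3/7 unlike.
Row 5: #(5,1)–#(5,2)= #(5,1)–+(6,1)≠ #(5,1)–#(6,2)= #(5,1)–#(6,0)= #(5,2)–+(5,3)≠ #(5,2)–#(6,2)= #(5,2)–#(6,3)= #(5,2)–+(6,1)≠ +(5,3)–#(6,3)≠ +(5,3)–#(6,2)≠  → 5/10 unlike.
Row 6: #(6,0)–+(6,1)≠ +(6,1)–#(6,2)≠ #(6,2)–#(6,3)=  → 2/3 unlike.
Total adjacent occupied pairs: 54; unlike-type pairs: 30.

30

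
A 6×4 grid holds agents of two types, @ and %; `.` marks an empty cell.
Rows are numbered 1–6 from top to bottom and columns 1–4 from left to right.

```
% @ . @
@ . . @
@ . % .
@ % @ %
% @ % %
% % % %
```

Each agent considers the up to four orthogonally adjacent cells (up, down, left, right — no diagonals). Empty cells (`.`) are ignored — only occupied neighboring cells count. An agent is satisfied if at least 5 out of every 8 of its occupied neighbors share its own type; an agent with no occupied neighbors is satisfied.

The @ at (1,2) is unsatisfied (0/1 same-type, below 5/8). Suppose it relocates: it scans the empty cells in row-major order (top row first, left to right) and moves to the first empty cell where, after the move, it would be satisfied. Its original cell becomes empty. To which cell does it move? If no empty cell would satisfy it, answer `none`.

Vacating (1,2). Empty cells in order:
  (1,3): 1/1 same-type → satisfied — stop here.

(1,3)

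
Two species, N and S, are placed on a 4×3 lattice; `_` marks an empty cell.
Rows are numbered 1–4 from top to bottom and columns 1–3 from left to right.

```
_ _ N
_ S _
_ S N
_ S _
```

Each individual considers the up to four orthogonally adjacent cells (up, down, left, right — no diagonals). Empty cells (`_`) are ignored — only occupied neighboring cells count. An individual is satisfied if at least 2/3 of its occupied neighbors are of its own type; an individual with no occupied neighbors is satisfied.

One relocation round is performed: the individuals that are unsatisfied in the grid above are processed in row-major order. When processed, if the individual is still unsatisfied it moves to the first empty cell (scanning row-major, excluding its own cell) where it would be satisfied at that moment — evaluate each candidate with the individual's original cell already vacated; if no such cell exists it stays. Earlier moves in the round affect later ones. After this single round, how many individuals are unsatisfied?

Initially unsatisfied (in order): (3,3).
  (3,3) → (1,1).
Resulting grid:
N _ N
_ S _
_ S _
_ S _
All satisfied now.

0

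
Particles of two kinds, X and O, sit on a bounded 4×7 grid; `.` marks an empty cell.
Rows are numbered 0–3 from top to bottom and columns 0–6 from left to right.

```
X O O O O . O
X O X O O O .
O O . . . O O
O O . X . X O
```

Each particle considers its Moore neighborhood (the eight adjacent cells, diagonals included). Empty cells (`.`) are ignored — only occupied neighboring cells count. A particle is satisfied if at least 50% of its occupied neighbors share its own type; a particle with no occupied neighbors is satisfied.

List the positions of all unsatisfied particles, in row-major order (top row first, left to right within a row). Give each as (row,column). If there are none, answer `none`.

(0,0), (0,1), (1,0), (1,2), (3,5)

(0,0)X 1/3 unhappy
(0,1)O 2/5 unhappy
(0,2)O 4/5 ok
(0,3)O 4/5 ok
(0,4)O 4/4 ok
(0,6)O 1/1 ok
(1,0)X 1/5 unhappy
(1,1)O 4/7 ok
(1,2)X 0/6 unhappy
(1,3)O 4/5 ok
(1,4)O 5/5 ok
(1,5)O 5/5 ok
(2,0)O 4/5 ok
(2,1)O 4/6 ok
(2,5)O 4/5 ok
(2,6)O 3/4 ok
(3,0)O 3/3 ok
(3,1)O 3/3 ok
(3,3)X 0/0 ok
(3,5)X 0/3 unhappy
(3,6)O 2/3 ok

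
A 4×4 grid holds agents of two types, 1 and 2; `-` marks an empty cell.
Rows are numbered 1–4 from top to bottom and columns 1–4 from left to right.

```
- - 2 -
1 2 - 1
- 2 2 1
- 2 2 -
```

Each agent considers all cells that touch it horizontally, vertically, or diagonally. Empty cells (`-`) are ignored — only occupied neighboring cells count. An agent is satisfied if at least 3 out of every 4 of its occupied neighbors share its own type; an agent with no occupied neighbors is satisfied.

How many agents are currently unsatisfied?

5

Row 1: (1,3)2 1/2 not
Row 2: (2,1)1 0/2 not · (2,2)2 3/4 satisfied · (2,4)1 1/3 not
Row 3: (3,2)2 4/5 satisfied · (3,3)2 4/6 not · (3,4)1 1/3 not
Row 4: (4,2)2 3/3 satisfied · (4,3)2 3/4 satisfied
Unsatisfied: (1,3), (2,1), (2,4), (3,3), (3,4) — 5 in total.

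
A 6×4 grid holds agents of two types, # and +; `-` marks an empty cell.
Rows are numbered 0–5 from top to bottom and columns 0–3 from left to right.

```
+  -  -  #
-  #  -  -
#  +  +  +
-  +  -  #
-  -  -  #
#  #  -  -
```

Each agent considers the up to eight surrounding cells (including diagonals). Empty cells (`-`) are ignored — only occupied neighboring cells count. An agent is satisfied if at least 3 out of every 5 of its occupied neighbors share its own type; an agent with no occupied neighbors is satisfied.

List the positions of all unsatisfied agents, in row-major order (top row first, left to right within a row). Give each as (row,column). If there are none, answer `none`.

Row 0: (0,0)+ 0/1 not · (0,3)# 0/0 satisfied
Row 1: (1,1)# 1/4 not
Row 2: (2,0)# 1/3 not · (2,1)+ 2/4 not · (2,2)+ 3/5 satisfied · (2,3)+ 1/2 not
Row 3: (3,1)+ 2/3 satisfied · (3,3)# 1/3 not
Row 4: (4,3)# 1/1 satisfied
Row 5: (5,0)# 1/1 satisfied · (5,1)# 1/1 satisfied

(0,0), (1,1), (2,0), (2,1), (2,3), (3,3)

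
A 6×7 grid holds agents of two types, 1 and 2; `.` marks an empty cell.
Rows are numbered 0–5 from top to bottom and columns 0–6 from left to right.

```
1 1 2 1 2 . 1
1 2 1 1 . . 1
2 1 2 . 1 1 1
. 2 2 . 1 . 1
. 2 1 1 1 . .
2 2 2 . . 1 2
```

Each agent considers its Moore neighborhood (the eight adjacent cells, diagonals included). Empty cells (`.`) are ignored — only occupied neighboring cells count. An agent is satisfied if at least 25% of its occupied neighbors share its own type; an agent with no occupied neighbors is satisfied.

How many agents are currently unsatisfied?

4

Row 0: (0,0)1 2/3 satisfied · (0,1)1 3/5 satisfied · (0,2)2 1/5 not · (0,3)1 2/4 satisfied · (0,4)2 0/2 not · (0,6)1 1/1 satisfied
Row 1: (1,0)1 3/5 satisfied · (1,1)2 3/8 satisfied · (1,2)1 4/7 satisfied · (1,3)1 3/6 satisfied · (1,6)1 3/3 satisfied
Row 2: (2,0)2 2/4 satisfied · (2,1)1 2/7 satisfied · (2,2)2 3/6 satisfied · (2,4)1 3/3 satisfied · (2,5)1 5/5 satisfied · (2,6)1 3/3 satisfied
Row 3: (3,1)2 4/6 satisfied · (3,2)2 3/6 satisfied · (3,4)1 4/4 satisfied · (3,6)1 2/2 satisfied
Row 4: (4,1)2 5/6 satisfied · (4,2)1 1/6 not · (4,3)1 3/5 satisfied · (4,4)1 3/3 satisfied
Row 5: (5,0)2 2/2 satisfied · (5,1)2 3/4 satisfied · (5,2)2 2/4 satisfied · (5,5)1 1/2 satisfied · (5,6)2 0/1 not
Unsatisfied: (0,2), (0,4), (4,2), (5,6) — 4 in total.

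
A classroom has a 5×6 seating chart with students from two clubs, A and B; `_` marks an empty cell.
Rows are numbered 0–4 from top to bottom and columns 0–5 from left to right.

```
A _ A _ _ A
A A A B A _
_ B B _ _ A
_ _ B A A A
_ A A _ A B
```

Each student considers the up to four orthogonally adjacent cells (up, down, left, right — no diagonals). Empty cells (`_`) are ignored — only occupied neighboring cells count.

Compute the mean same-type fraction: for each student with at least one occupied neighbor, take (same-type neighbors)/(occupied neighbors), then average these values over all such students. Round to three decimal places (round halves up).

0.602

(0,0)A 1/1
(0,2)A 1/1
(0,5)A — no occupied neighbors
(1,0)A 2/2
(1,1)A 2/3
(1,2)A 2/4
(1,3)B 0/2
(1,4)A 0/1
(2,1)B 1/2
(2,2)B 2/3
(2,5)A 1/1
(3,2)B 1/3
(3,3)A 1/2
(3,4)A 3/3
(3,5)A 2/3
(4,1)A 1/1
(4,2)A 1/2
(4,4)A 1/2
(4,5)B 0/2
Sum over 18 students: 1/1 + 1/1 + 2/2 + 2/3 + 2/4 + 0/2 + 0/1 + 1/2 + 2/3 + 1/1 + 1/3 + 1/2 + 3/3 + 2/3 + 1/1 + 1/2 + 1/2 + 0/2 = 65/6; mean = 65/6 ÷ 18 = 65/108 = 0.601851… → 0.602.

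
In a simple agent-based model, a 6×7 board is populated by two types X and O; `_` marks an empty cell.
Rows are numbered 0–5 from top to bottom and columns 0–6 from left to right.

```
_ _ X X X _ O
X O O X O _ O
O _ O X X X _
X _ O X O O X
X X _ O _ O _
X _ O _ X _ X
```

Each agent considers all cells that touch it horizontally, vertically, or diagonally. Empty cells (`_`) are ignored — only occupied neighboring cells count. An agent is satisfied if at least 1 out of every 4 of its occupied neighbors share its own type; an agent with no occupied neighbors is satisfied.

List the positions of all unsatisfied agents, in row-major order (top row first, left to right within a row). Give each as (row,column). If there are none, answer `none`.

Row 0: (0,2)X 2/4 satisfied · (0,3)X 3/5 satisfied · (0,4)X 2/3 satisfied · (0,6)O 1/1 satisfied
Row 1: (1,0)X 0/2 not · (1,1)O 3/5 satisfied · (1,2)O 2/6 satisfied · (1,3)X 5/8 satisfied · (1,4)O 0/6 not · (1,6)O 1/2 satisfied
Row 2: (2,0)O 1/3 satisfied · (2,2)O 3/6 satisfied · (2,3)X 3/8 satisfied · (2,4)X 4/7 satisfied · (2,5)X 2/6 satisfied
Row 3: (3,0)X 2/3 satisfied · (3,2)O 2/5 satisfied · (3,3)X 2/6 satisfied · (3,4)O 3/7 satisfied · (3,5)O 2/5 satisfied · (3,6)X 1/3 satisfied
Row 4: (4,0)X 3/3 satisfied · (4,1)X 3/5 satisfied · (4,3)O 3/5 satisfied · (4,5)O 2/5 satisfied
Row 5: (5,0)X 2/2 satisfied · (5,2)O 1/2 satisfied · (5,4)X 0/2 not · (5,6)X 0/1 not

(1,0), (1,4), (5,4), (5,6)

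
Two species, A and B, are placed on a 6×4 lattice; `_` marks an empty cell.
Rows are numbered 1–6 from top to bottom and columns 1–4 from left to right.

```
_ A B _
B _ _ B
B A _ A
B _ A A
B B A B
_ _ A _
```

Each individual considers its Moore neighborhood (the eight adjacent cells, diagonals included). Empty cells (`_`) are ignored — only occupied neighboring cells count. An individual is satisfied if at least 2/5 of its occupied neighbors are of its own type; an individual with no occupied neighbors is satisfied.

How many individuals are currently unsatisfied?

5

(1,2)A 0/2 ✗
(1,3)B 1/2 ✓
(2,1)B 1/3 ✗
(2,4)B 1/2 ✓
(3,1)B 2/3 ✓
(3,2)A 1/4 ✗
(3,4)A 2/3 ✓
(4,1)B 3/4 ✓
(4,3)A 4/6 ✓
(4,4)A 3/4 ✓
(5,1)B 2/2 ✓
(5,2)B 2/5 ✓
(5,3)A 3/5 ✓
(5,4)B 0/4 ✗
(6,3)A 1/3 ✗
Unsatisfied: (1,2), (2,1), (3,2), (5,4), (6,3) — 5 in total.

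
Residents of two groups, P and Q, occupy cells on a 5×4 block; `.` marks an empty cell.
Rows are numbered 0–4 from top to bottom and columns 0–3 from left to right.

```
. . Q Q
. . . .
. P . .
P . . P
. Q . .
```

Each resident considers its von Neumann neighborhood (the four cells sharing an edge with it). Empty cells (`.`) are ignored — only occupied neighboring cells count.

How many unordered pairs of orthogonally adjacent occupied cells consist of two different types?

Scan each occupied cell's neighbors to the right and below so each pair is counted once.
From row 0: 0 unlike of 1 pairs (running 0/1).
Total adjacent occupied pairs: 1; unlike-type pairs: 0.

0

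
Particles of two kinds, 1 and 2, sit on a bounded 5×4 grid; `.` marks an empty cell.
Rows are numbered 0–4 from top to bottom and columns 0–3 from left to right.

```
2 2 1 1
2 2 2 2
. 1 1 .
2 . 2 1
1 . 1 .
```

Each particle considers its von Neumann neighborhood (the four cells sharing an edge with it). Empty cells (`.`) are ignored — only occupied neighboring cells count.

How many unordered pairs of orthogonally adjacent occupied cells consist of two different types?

9

Scan each occupied cell's neighbors to the right and below so each pair is counted once.
Row 0: 2(0,0)–2(0,1)= 2(0,0)–2(1,0)= 2(0,1)–1(0,2)≠ 2(0,1)–2(1,1)= 1(0,2)–1(0,3)= 1(0,2)–2(1,2)≠ 1(0,3)–2(1,3)≠  → 3/7 unlike.
Row 1: 2(1,0)–2(1,1)= 2(1,1)–2(1,2)= 2(1,1)–1(2,1)≠ 2(1,2)–2(1,3)= 2(1,2)–1(2,2)≠  → 2/5 unlike.
Row 2: 1(2,1)–1(2,2)= 1(2,2)–2(3,2)≠  → 1/2 unlike.
Row 3: 2(3,0)–1(4,0)≠ 2(3,2)–1(3,3)≠ 2(3,2)–1(4,2)≠  → 3/3 unlike.
Total adjacent occupied pairs: 17; unlike-type pairs: 9.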